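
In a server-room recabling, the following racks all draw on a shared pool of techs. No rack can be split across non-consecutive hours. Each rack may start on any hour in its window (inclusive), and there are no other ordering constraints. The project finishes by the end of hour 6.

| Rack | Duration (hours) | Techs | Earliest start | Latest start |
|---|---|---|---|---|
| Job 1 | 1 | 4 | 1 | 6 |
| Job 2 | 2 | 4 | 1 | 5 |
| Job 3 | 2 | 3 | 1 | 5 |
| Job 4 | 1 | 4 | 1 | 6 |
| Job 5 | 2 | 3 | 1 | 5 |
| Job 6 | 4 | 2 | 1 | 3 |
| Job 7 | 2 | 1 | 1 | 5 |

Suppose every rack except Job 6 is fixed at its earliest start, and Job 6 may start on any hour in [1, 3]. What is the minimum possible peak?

19

Job 6@1: h1:21  h2:13  h3:2  h4:2  h5:0  h6:0 → peak 21
Job 6@2: h1:19  h2:13  h3:2  h4:2  h5:2  h6:0 → peak 19
Job 6@3: h1:19  h2:11  h3:2  h4:2  h5:2  h6:2 → peak 19
Best is Job 6@2, peak 19.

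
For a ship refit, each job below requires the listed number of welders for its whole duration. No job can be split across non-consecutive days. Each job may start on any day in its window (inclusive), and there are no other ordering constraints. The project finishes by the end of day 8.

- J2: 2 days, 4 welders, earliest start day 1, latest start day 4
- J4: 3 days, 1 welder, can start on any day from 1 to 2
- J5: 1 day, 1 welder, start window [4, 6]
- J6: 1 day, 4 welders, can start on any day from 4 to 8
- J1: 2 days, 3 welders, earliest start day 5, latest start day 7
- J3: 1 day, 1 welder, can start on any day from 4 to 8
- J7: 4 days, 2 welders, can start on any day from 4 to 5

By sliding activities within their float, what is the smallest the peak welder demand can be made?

5

Early-start (J2@1, J4@1, J5@4, J6@4, J1@5, J3@4, J7@4) gives peak 8: d1:5  d2:5  d3:1  d4:8  d5:5  d6:5  d7:2  d8:0.
Shift J3→7, J7→5.
Schedule J2@1, J4@1, J5@4, J6@4, J1@5, J3@7, J7@5: d1:5  d2:5  d3:1  d4:5  d5:5  d6:5  d7:3  d8:2 — peak 5.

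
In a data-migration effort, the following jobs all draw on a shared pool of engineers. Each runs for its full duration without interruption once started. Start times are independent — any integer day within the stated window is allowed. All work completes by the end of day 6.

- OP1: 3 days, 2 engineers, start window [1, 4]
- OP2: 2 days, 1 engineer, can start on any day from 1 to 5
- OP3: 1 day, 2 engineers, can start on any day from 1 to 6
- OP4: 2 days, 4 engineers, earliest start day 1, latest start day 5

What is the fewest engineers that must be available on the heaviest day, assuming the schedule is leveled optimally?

Early-start (OP1@1, OP2@1, OP3@1, OP4@1) gives peak 9: d1:9  d2:7  d3:2  d4:0  d5:0  d6:0.
Shift OP3→3, OP4→4.
Schedule OP1@1, OP2@1, OP3@3, OP4@4: d1:3  d2:3  d3:4  d4:4  d5:4  d6:0 — peak 4.

4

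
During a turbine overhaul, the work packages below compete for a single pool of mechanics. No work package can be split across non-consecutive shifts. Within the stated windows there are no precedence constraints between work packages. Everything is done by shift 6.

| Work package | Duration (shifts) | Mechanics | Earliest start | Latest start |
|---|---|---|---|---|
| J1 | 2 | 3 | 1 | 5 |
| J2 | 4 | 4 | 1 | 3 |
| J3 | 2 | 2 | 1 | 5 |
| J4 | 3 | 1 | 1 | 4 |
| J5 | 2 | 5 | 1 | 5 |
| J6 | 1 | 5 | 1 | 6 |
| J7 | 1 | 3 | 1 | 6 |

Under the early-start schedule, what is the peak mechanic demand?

23

Early-start schedule: J1@1, J2@1, J3@1, J4@1, J5@1, J6@1, J7@1.
Load per shift: shift 1: 23, shift 2: 15, shift 3: 5, shift 4: 4, shift 5: 0, shift 6: 0.
Peak is 23.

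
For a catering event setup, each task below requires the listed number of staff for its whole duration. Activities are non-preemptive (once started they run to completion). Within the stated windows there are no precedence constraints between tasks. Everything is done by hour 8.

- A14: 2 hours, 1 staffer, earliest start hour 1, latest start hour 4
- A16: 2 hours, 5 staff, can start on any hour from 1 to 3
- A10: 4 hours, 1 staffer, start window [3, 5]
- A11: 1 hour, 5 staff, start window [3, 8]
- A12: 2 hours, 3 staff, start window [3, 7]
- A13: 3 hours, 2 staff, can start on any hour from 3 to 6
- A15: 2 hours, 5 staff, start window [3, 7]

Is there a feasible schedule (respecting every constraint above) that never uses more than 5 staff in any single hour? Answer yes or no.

no

Total staffer-hours = 43; over 8 hours the average is 43/8 > 5, so some hour must exceed 5.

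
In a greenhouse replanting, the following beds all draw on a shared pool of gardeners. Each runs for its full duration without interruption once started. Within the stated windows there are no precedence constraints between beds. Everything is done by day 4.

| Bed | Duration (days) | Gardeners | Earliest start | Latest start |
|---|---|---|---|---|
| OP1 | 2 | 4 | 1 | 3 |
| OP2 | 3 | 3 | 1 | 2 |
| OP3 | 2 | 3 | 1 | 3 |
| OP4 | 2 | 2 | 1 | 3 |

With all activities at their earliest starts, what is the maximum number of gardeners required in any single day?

Early-start schedule: OP1@1, OP2@1, OP3@1, OP4@1.
Load per day: day 1: 12, day 2: 12, day 3: 3, day 4: 0.
Peak is 12.

12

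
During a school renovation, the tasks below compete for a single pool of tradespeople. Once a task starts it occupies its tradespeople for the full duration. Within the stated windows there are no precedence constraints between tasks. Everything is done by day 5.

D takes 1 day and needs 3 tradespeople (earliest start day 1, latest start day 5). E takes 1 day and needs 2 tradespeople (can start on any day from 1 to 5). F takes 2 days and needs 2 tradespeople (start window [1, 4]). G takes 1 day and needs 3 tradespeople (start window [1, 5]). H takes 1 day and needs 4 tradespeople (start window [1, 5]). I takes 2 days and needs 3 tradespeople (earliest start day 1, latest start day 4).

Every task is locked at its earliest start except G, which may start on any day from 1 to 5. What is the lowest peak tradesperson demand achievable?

G@1: d1:17  d2:5  d3:0  d4:0  d5:0 → peak 17
G@2: d1:14  d2:8  d3:0  d4:0  d5:0 → peak 14
G@3: d1:14  d2:5  d3:3  d4:0  d5:0 → peak 14
G@4: d1:14  d2:5  d3:0  d4:3  d5:0 → peak 14
G@5: d1:14  d2:5  d3:0  d4:0  d5:3 → peak 14
Best is G@2, peak 14.

14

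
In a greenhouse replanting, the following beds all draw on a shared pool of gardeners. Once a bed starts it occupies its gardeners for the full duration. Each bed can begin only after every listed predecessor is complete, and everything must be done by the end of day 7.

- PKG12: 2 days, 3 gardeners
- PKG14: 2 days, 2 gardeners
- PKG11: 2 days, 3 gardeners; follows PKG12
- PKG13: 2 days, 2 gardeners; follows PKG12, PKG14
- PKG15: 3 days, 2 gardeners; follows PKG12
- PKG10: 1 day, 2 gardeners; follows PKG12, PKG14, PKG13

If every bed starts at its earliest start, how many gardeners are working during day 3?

7

At early start, day 3 has: PKG11, PKG13, PKG15.
Demand: 3 + 2 + 2 = 7.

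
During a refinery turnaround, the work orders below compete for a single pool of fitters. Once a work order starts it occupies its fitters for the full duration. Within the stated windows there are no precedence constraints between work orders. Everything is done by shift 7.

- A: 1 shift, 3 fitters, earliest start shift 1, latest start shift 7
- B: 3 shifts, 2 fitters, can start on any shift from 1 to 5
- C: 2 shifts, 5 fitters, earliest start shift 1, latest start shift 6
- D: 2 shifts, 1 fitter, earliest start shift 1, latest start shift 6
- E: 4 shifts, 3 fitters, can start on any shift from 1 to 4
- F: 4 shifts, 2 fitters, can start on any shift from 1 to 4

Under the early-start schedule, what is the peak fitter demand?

16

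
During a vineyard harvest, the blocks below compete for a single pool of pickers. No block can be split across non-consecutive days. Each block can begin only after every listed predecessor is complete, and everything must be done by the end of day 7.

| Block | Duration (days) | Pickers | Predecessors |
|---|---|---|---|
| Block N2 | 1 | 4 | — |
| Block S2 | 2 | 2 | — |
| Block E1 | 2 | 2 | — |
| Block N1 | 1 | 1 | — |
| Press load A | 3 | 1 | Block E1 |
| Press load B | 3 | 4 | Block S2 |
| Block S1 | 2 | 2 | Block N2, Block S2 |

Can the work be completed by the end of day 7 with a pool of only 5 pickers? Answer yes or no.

The minimum achievable peak is 6; 5 < 6, so no feasible schedule stays within the cap.

no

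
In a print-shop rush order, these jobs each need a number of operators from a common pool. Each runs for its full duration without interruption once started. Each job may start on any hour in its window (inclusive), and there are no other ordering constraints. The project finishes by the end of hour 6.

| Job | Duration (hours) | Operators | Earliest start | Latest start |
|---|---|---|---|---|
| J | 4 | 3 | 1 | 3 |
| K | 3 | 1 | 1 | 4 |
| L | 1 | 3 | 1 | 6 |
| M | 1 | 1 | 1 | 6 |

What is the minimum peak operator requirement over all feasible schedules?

4

Early-start (J@1, K@1, L@1, M@1) gives peak 8: h1:8  h2:4  h3:4  h4:3  h5:0  h6:0.
Shift L→5, M→4.
Schedule J@1, K@1, L@5, M@4: h1:4  h2:4  h3:4  h4:4  h5:3  h6:0 — peak 4.
Total operator-hours = 19 over 6 hours ⇒ peak ≥ ⌈19/6⌉ = 4, so 4 is optimal.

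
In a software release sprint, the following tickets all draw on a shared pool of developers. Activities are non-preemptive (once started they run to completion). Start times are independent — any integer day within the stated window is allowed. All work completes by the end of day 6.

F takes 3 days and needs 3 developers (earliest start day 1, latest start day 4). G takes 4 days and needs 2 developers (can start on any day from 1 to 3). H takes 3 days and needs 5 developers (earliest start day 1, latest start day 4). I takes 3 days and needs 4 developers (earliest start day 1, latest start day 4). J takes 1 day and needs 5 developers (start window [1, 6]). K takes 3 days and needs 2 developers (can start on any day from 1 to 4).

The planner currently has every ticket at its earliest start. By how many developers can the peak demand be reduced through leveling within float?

Early-start peak: d1:21  d2:16  d3:16  d4:2  d5:0  d6:0 ⇒ 21.
Leveled (F@1, G@1, H@1, I@4, J@5, K@4): d1:10  d2:10  d3:10  d4:8  d5:11  d6:6 ⇒ 11.
Reduction 21 − 11 = 10.

10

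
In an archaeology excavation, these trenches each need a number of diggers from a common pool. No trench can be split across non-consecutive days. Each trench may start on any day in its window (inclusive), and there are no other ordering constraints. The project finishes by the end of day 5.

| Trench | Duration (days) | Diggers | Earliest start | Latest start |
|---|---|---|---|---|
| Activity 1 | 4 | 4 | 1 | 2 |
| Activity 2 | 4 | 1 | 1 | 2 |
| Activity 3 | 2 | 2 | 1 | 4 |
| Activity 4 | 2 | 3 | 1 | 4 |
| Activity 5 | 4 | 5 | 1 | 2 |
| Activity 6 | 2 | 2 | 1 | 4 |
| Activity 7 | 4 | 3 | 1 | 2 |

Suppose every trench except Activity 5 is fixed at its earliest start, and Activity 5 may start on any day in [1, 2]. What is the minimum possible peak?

Activity 5@1: d1:20  d2:20  d3:13  d4:13  d5:0 → peak 20
Activity 5@2: d1:15  d2:20  d3:13  d4:13  d5:5 → peak 20
Best is Activity 5@1, peak 20.

20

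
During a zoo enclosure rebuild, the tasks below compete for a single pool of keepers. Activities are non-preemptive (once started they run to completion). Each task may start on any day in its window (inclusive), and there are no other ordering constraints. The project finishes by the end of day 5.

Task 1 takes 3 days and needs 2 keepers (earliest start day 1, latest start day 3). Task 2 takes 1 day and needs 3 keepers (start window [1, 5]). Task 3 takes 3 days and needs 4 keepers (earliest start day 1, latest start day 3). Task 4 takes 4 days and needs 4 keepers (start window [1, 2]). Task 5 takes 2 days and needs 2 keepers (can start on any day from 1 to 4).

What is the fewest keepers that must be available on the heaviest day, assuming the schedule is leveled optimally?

10

Early-start (Task 1@1, Task 2@1, Task 3@1, Task 4@1, Task 5@1) gives peak 15: d1:15  d2:12  d3:10  d4:4  d5:0.
Shift Task 4→2, Task 5→4.
Schedule Task 1@1, Task 2@1, Task 3@1, Task 4@2, Task 5@4: d1:9  d2:10  d3:10  d4:6  d5:6 — peak 10.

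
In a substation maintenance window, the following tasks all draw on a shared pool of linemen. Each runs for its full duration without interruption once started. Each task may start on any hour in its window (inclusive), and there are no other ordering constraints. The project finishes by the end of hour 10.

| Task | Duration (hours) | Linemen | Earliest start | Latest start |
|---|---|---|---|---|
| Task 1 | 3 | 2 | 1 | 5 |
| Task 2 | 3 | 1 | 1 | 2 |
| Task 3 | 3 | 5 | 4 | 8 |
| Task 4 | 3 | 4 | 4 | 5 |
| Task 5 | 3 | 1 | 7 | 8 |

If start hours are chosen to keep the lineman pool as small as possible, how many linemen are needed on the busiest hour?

Early-start (Task 1@1, Task 2@1, Task 3@4, Task 4@4, Task 5@7) gives peak 9: h1:3  h2:3  h3:3  h4:9  h5:9  h6:9  h7:1  h8:1  h9:1  h10:0.
Shift Task 3→7.
Schedule Task 1@1, Task 2@1, Task 3@7, Task 4@4, Task 5@7: h1:3  h2:3  h3:3  h4:4  h5:4  h6:4  h7:6  h8:6  h9:6  h10:0 — peak 6.

6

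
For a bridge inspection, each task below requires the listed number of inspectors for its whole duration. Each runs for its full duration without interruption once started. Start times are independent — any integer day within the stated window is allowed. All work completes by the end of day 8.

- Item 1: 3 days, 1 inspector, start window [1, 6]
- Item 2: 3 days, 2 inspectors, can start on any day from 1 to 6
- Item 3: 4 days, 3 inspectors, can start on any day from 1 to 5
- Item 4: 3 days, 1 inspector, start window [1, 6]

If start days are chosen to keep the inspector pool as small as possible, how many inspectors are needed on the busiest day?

Early-start (Item 1@1, Item 2@1, Item 3@1, Item 4@1) gives peak 7: d1:7  d2:7  d3:7  d4:3  d5:0  d6:0  d7:0  d8:0.
Shift Item 3→4.
Schedule Item 1@1, Item 2@1, Item 3@4, Item 4@1: d1:4  d2:4  d3:4  d4:3  d5:3  d6:3  d7:3  d8:0 — peak 4.

4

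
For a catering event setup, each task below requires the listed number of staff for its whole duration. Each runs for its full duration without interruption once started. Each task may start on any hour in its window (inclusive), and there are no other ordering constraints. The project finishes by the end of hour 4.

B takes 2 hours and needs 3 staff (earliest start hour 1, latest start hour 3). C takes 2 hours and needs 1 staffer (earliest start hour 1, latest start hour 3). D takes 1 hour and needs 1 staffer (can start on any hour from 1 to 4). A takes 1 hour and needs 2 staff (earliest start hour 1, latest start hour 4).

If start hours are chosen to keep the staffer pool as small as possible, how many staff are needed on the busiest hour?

3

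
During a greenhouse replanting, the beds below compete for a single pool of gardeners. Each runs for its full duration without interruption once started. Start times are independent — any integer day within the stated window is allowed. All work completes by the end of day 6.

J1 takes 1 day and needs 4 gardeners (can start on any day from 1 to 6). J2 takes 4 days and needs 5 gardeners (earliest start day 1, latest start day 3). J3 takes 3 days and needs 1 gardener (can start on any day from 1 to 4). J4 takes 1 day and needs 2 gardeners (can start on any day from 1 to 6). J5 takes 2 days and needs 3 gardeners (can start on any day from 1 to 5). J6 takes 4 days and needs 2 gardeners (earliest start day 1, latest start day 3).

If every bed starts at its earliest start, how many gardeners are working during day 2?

At early start, day 2 has: J2, J3, J5, J6.
Demand: 5 + 1 + 3 + 2 = 11.

11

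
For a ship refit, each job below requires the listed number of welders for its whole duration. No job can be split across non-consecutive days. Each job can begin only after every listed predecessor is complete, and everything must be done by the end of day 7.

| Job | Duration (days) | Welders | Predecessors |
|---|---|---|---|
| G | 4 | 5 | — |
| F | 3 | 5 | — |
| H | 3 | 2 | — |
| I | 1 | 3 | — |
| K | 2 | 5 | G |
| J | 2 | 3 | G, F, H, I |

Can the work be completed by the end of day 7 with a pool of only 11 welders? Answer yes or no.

no

The minimum achievable peak is 12; 11 < 12, so no feasible schedule stays within the cap.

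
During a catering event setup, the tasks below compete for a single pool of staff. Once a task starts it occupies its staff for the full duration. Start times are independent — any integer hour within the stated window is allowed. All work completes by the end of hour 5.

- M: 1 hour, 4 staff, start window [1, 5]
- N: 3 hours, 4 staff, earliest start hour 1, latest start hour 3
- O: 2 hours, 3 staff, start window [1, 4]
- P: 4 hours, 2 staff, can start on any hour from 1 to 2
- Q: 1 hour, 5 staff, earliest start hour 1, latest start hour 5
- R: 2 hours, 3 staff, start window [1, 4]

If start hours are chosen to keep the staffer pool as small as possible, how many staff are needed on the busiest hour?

Early-start (M@1, N@1, O@1, P@1, Q@1, R@1) gives peak 21: h1:21  h2:12  h3:6  h4:2  h5:0.
Shift N→2, Q→5, R→3.
Schedule M@1, N@2, O@1, P@1, Q@5, R@3: h1:9  h2:9  h3:9  h4:9  h5:5 — peak 9.
Total staffer-hours = 41 over 5 hours ⇒ peak ≥ ⌈41/5⌉ = 9, so 9 is optimal.

9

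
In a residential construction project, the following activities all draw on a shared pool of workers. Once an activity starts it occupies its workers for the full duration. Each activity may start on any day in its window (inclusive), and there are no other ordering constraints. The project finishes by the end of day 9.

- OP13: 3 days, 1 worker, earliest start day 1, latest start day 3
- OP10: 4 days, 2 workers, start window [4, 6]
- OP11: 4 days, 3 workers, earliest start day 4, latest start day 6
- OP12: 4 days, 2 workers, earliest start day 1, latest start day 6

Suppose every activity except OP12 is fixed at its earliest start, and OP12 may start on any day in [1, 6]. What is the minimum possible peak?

7

OP12@1: d1:3  d2:3  d3:3  d4:7  d5:5  d6:5  d7:5  d8:0  d9:0 → peak 7
OP12@2: d1:1  d2:3  d3:3  d4:7  d5:7  d6:5  d7:5  d8:0  d9:0 → peak 7
OP12@3: d1:1  d2:1  d3:3  d4:7  d5:7  d6:7  d7:5  d8:0  d9:0 → peak 7
OP12@4: d1:1  d2:1  d3:1  d4:7  d5:7  d6:7  d7:7  d8:0  d9:0 → peak 7
OP12@5: d1:1  d2:1  d3:1  d4:5  d5:7  d6:7  d7:7  d8:2  d9:0 → peak 7
OP12@6: d1:1  d2:1  d3:1  d4:5  d5:5  d6:7  d7:7  d8:2  d9:2 → peak 7
Best is OP12@1, peak 7.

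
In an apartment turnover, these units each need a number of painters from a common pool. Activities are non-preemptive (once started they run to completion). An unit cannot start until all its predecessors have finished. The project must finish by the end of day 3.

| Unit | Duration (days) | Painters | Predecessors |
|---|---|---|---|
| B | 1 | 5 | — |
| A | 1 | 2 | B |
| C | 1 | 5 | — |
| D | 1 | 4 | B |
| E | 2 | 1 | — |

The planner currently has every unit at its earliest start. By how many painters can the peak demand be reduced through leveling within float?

5

Early-start peak: d1:11  d2:7  d3:0 ⇒ 11.
Leveled (B@1, A@3, C@2, D@3, E@1): d1:6  d2:6  d3:6 ⇒ 6.
Reduction 11 − 6 = 5.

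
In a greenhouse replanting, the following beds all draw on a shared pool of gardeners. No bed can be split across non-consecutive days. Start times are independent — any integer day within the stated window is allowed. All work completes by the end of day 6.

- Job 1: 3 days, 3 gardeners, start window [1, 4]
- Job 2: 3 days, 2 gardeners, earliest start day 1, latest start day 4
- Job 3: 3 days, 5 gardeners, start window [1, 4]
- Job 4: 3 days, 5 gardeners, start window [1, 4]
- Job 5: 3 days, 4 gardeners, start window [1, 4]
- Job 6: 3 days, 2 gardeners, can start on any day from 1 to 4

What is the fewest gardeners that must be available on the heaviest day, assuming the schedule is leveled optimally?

11

Early-start (Job 1@1, Job 2@1, Job 3@1, Job 4@1, Job 5@1, Job 6@1) gives peak 21: d1:21  d2:21  d3:21  d4:0  d5:0  d6:0.
Shift Job 4→4, Job 5→4, Job 6→4.
Schedule Job 1@1, Job 2@1, Job 3@1, Job 4@4, Job 5@4, Job 6@4: d1:10  d2:10  d3:10  d4:11  d5:11  d6:11 — peak 11.
Total gardener-days = 63 over 6 days ⇒ peak ≥ ⌈63/6⌉ = 11, so 11 is optimal.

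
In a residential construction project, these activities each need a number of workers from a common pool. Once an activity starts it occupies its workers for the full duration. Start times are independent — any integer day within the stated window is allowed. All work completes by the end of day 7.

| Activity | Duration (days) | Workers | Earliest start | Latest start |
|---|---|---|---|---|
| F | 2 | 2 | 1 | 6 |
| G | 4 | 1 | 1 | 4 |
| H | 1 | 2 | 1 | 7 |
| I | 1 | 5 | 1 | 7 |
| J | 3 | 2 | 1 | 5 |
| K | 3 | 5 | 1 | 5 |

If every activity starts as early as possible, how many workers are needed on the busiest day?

17

Early-start schedule: F@1, G@1, H@1, I@1, J@1, K@1.
Load per day: day 1: 17, day 2: 10, day 3: 8, day 4: 1, day 5: 0, day 6: 0, day 7: 0.
Peak is 17.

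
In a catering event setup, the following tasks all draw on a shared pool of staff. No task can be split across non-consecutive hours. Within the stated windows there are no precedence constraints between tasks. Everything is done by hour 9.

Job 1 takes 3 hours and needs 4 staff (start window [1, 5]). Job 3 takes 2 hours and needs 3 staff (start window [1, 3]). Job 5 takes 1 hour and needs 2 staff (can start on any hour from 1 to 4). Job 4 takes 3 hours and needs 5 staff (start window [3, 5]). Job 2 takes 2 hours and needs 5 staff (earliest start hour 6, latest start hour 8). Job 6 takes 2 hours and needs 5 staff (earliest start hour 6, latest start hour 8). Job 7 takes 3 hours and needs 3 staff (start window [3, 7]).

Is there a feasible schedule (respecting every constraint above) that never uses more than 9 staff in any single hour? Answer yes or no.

yes

Schedule Job 1@1, Job 3@1, Job 5@1, Job 4@3, Job 2@6, Job 6@8, Job 7@4: h1:9  h2:7  h3:9  h4:8  h5:8  h6:8  h7:5  h8:5  h9:5 — peak 9 ≤ 9.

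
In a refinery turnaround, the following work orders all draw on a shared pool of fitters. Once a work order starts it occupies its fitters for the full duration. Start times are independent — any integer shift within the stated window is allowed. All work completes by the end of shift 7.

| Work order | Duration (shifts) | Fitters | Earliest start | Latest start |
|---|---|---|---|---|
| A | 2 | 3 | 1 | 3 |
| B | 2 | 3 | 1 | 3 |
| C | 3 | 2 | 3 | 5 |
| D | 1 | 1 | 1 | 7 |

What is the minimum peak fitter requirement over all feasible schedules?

Early-start (A@1, B@1, C@3, D@1) gives peak 7: s1:7  s2:6  s3:2  s4:2  s5:2  s6:0  s7:0.
Shift B→3, C→5, D→5.
Schedule A@1, B@3, C@5, D@5: s1:3  s2:3  s3:3  s4:3  s5:3  s6:2  s7:2 — peak 3.
Total fitter-shifts = 19 over 7 shifts ⇒ peak ≥ ⌈19/7⌉ = 3, so 3 is optimal.

3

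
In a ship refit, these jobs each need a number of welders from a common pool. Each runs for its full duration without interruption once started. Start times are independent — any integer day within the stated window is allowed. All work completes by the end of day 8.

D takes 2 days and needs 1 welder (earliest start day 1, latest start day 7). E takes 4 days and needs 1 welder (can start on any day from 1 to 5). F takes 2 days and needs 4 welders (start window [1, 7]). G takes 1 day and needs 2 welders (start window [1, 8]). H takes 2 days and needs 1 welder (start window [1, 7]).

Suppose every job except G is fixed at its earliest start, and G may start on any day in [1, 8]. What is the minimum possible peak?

7

G@1: d1:9  d2:7  d3:1  d4:1  d5:0  d6:0  d7:0  d8:0 → peak 9
G@2: d1:7  d2:9  d3:1  d4:1  d5:0  d6:0  d7:0  d8:0 → peak 9
G@3: d1:7  d2:7  d3:3  d4:1  d5:0  d6:0  d7:0  d8:0 → peak 7
G@4: d1:7  d2:7  d3:1  d4:3  d5:0  d6:0  d7:0  d8:0 → peak 7
G@5: d1:7  d2:7  d3:1  d4:1  d5:2  d6:0  d7:0  d8:0 → peak 7
G@6: d1:7  d2:7  d3:1  d4:1  d5:0  d6:2  d7:0  d8:0 → peak 7
G@7: d1:7  d2:7  d3:1  d4:1  d5:0  d6:0  d7:2  d8:0 → peak 7
G@8: d1:7  d2:7  d3:1  d4:1  d5:0  d6:0  d7:0  d8:2 → peak 7
Best is G@3, peak 7.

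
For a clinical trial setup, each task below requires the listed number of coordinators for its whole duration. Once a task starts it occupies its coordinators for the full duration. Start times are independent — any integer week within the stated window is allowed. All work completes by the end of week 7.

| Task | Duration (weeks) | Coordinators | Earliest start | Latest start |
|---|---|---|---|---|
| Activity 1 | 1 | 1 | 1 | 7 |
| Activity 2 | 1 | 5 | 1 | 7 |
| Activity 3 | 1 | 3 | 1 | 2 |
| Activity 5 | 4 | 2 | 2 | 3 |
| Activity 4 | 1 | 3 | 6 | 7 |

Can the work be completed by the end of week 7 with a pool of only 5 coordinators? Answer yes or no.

yes

Schedule Activity 1@1, Activity 2@2, Activity 3@1, Activity 5@3, Activity 4@6: w1:4  w2:5  w3:2  w4:2  w5:2  w6:5  w7:0 — peak 5 ≤ 5.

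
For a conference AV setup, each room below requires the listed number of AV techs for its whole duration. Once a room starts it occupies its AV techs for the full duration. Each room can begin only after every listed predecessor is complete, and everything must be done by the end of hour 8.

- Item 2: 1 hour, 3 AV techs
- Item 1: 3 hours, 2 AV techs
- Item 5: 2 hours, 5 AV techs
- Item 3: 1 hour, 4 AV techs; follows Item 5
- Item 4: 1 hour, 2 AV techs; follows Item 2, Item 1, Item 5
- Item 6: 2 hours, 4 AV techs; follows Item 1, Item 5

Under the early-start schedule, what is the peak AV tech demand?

Early-start schedule: Item 2@1, Item 1@1, Item 5@1, Item 3@3, Item 4@4, Item 6@4.
Load per hour: hour 1: 10, hour 2: 7, hour 3: 6, hour 4: 6, hour 5: 4, hour 6: 0, hour 7: 0, hour 8: 0.
Peak is 10.

10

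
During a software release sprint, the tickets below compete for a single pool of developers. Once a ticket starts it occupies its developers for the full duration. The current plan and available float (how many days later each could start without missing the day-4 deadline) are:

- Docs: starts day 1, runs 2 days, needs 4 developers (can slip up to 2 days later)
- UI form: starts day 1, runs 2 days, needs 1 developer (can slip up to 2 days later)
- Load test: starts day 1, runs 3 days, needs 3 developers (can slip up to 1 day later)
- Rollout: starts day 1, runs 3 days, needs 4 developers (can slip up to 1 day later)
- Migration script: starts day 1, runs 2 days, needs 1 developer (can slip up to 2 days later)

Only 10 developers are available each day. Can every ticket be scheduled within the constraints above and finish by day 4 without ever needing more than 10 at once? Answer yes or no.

The minimum achievable peak is 11; 10 < 11, so no feasible schedule stays within the cap.

no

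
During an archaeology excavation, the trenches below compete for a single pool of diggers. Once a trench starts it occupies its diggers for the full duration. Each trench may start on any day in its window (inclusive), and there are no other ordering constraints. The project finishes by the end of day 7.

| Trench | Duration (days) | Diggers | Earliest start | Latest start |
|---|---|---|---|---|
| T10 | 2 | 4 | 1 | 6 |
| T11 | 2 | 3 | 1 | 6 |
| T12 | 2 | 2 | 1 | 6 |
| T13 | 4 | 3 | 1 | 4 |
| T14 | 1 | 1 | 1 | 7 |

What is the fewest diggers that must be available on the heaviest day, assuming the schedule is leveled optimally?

Early-start (T10@1, T11@1, T12@1, T13@1, T14@1) gives peak 13: d1:13  d2:12  d3:3  d4:3  d5:0  d6:0  d7:0.
Shift T11→3, T13→3, T14→5.
Schedule T10@1, T11@3, T12@1, T13@3, T14@5: d1:6  d2:6  d3:6  d4:6  d5:4  d6:3  d7:0 — peak 6.

6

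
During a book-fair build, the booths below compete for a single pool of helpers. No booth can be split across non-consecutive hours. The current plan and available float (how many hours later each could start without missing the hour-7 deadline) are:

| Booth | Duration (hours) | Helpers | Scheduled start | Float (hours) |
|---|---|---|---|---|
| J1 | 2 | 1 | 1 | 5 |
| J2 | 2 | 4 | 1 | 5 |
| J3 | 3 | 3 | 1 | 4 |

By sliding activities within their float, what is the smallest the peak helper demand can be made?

Early-start (J1@1, J2@1, J3@1) gives peak 8: h1:8  h2:8  h3:3  h4:0  h5:0  h6:0  h7:0.
Shift J2→3, J3→5.
Schedule J1@1, J2@3, J3@5: h1:1  h2:1  h3:4  h4:4  h5:3  h6:3  h7:3 — peak 4.

4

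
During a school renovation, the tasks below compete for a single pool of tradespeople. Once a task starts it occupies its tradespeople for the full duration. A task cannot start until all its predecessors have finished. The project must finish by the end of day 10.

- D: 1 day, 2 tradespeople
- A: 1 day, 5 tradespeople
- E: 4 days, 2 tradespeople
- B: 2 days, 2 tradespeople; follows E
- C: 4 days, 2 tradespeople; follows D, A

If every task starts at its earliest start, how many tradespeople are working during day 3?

4

At early start, day 3 has: E, C.
Demand: 2 + 2 = 4.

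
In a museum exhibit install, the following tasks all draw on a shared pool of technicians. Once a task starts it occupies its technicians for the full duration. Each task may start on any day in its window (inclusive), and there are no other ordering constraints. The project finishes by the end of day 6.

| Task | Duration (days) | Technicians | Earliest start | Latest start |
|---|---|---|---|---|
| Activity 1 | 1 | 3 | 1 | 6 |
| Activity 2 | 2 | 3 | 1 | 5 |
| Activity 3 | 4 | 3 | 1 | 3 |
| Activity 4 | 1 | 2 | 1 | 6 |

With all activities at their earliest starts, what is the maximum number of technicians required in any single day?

11

Early-start schedule: Activity 1@1, Activity 2@1, Activity 3@1, Activity 4@1.
Load per day: day 1: 11, day 2: 6, day 3: 3, day 4: 3, day 5: 0, day 6: 0.
Peak is 11.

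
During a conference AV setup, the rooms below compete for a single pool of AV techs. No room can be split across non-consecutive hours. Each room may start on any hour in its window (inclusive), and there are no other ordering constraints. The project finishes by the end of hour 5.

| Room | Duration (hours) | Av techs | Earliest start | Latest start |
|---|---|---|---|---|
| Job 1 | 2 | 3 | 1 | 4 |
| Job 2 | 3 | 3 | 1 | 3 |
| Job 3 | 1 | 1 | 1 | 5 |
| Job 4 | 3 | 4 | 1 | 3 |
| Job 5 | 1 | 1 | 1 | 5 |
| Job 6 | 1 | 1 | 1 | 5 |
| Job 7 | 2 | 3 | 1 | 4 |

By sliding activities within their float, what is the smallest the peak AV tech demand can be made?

8

Early-start (Job 1@1, Job 2@1, Job 3@1, Job 4@1, Job 5@1, Job 6@1, Job 7@1) gives peak 16: h1:16  h2:13  h3:7  h4:0  h5:0.
Shift Job 4→3, Job 6→2, Job 7→4.
Schedule Job 1@1, Job 2@1, Job 3@1, Job 4@3, Job 5@1, Job 6@2, Job 7@4: h1:8  h2:7  h3:7  h4:7  h5:7 — peak 8.
Total AV tech-hours = 36 over 5 hours ⇒ peak ≥ ⌈36/5⌉ = 8, so 8 is optimal.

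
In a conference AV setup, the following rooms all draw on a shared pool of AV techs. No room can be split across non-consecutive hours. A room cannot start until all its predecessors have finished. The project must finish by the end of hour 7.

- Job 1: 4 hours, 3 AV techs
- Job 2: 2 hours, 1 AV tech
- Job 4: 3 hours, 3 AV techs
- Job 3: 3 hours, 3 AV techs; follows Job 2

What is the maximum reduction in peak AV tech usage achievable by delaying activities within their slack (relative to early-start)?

Early-start peak: h1:7  h2:7  h3:9  h4:6  h5:3  h6:0  h7:0 ⇒ 9.
Leveled (Job 1@1, Job 2@1, Job 4@3, Job 3@5): h1:4  h2:4  h3:6  h4:6  h5:6  h6:3  h7:3 ⇒ 6.
Reduction 9 − 6 = 3.

3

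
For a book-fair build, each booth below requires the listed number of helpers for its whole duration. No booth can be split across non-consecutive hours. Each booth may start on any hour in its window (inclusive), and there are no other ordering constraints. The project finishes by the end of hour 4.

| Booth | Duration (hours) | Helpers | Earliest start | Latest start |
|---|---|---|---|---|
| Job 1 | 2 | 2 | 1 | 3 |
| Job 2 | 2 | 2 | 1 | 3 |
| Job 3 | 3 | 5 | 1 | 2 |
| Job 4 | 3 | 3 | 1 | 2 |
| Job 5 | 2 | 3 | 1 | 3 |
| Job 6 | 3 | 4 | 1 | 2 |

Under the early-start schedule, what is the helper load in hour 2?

At early start, hour 2 has: Job 1, Job 2, Job 3, Job 4, Job 5, Job 6.
Demand: 2 + 2 + 5 + 3 + 3 + 4 = 19.

19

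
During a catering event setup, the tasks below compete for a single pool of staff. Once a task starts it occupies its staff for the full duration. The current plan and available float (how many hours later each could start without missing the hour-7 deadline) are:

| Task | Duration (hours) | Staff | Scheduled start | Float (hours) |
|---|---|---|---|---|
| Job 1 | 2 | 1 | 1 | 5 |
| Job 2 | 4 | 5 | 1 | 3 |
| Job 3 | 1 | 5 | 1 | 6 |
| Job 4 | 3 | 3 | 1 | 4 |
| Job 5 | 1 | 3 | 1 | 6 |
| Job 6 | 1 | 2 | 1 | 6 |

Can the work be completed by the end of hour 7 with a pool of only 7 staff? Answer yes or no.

The minimum achievable peak is 8; 7 < 8, so no feasible schedule stays within the cap.

no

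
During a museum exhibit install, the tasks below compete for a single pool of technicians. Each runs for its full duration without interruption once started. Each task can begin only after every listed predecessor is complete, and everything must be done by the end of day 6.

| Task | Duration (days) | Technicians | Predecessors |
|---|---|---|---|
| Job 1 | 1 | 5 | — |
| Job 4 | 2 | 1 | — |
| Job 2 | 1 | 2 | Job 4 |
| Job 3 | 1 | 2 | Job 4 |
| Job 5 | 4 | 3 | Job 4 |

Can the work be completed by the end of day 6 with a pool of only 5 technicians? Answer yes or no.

no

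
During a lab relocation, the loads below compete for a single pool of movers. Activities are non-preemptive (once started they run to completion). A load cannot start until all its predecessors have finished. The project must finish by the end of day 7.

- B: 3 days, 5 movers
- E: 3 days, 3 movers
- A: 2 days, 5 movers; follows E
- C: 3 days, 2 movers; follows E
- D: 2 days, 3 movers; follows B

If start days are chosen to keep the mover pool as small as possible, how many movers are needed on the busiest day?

8

Early-start (B@1, E@1, A@4, C@4, D@4) gives peak 10: d1:8  d2:8  d3:8  d4:10  d5:10  d6:2  d7:0.
Shift D→6.
Schedule B@1, E@1, A@4, C@4, D@6: d1:8  d2:8  d3:8  d4:7  d5:7  d6:5  d7:3 — peak 8.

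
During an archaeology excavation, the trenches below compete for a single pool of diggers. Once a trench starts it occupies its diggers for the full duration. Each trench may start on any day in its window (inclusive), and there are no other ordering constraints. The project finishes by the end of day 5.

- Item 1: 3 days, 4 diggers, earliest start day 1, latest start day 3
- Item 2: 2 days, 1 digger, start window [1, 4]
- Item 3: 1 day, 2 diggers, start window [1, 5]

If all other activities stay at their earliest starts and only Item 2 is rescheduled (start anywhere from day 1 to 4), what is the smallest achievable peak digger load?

6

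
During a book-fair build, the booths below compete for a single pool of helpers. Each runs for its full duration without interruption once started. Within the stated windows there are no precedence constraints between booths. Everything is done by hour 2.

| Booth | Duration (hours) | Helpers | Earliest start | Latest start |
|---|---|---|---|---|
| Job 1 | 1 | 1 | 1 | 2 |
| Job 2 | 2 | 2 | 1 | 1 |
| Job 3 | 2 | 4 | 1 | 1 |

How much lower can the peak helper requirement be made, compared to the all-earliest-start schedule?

Early-start peak: h1:7  h2:6 ⇒ 7.
Leveled (Job 1@1, Job 2@1, Job 3@1): h1:7  h2:6 ⇒ 7.
Reduction 7 − 7 = 0.

0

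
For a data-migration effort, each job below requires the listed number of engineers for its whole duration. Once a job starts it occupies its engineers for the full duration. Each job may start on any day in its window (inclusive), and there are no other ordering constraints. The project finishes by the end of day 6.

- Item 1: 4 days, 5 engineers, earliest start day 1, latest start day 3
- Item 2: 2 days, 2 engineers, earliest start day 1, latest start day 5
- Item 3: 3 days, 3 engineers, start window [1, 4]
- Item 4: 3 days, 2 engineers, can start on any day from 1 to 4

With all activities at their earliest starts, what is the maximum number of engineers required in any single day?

12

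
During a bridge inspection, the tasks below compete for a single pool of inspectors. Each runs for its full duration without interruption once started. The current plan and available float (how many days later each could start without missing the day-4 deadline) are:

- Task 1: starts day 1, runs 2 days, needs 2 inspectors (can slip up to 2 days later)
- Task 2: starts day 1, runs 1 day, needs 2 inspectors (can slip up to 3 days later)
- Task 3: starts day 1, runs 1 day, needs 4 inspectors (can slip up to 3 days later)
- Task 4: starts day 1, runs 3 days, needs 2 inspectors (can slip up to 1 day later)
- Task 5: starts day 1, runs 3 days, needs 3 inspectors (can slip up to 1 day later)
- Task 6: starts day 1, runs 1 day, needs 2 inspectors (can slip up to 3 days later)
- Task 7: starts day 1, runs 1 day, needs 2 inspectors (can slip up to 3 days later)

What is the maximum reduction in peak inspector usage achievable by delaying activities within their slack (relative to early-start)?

Early-start peak: d1:17  d2:7  d3:5  d4:0 ⇒ 17.
Leveled (Task 1@1, Task 2@1, Task 3@1, Task 4@2, Task 5@2, Task 6@3, Task 7@4): d1:8  d2:7  d3:7  d4:7 ⇒ 8.
Reduction 17 − 8 = 9.

9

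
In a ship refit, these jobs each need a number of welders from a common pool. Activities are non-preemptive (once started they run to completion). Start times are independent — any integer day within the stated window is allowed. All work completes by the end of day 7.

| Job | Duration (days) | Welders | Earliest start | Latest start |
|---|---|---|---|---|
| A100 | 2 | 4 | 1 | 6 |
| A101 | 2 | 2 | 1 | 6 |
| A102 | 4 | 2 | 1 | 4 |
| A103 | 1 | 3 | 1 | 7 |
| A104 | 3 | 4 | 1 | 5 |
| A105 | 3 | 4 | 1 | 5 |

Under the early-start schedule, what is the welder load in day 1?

At early start, day 1 has: A100, A101, A102, A103, A104, A105.
Demand: 4 + 2 + 2 + 3 + 4 + 4 = 19.

19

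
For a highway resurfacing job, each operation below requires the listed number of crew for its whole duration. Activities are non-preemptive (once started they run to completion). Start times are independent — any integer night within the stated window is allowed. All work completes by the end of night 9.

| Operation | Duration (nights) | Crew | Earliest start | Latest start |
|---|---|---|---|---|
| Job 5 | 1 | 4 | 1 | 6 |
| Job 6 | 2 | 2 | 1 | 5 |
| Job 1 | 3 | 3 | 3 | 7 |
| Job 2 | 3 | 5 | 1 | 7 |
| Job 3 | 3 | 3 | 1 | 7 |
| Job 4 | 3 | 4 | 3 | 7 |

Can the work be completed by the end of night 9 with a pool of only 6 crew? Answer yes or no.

The minimum achievable peak is 7; 6 < 7, so no feasible schedule stays within the cap.

no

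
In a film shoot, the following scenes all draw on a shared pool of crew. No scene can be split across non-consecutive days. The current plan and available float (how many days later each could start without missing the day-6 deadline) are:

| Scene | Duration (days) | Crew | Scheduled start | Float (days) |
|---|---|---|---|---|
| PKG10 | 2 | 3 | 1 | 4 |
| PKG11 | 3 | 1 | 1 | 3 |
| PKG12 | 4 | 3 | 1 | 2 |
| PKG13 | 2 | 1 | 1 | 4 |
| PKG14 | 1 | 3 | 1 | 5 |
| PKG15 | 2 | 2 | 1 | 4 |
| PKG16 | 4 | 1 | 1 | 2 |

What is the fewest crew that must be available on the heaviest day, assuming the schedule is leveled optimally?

Early-start (PKG10@1, PKG11@1, PKG12@1, PKG13@1, PKG14@1, PKG15@1, PKG16@1) gives peak 14: d1:14  d2:11  d3:5  d4:4  d5:0  d6:0.
Shift PKG12→3, PKG14→6, PKG15→4.
Schedule PKG10@1, PKG11@1, PKG12@3, PKG13@1, PKG14@6, PKG15@4, PKG16@1: d1:6  d2:6  d3:5  d4:6  d5:5  d6:6 — peak 6.
Total crew member-days = 34 over 6 days ⇒ peak ≥ ⌈34/6⌉ = 6, so 6 is optimal.

6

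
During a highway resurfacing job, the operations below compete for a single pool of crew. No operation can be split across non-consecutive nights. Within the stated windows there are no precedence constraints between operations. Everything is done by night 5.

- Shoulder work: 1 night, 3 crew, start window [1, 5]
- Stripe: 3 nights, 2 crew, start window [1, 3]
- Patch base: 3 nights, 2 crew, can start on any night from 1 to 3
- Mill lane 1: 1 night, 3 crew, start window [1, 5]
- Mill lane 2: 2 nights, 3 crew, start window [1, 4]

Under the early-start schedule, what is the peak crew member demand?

13

Early-start schedule: Shoulder work@1, Stripe@1, Patch base@1, Mill lane 1@1, Mill lane 2@1.
Load per night: night 1: 13, night 2: 7, night 3: 4, night 4: 0, night 5: 0.
Peak is 13.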